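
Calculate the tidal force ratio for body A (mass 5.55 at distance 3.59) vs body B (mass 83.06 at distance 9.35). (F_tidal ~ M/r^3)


Ratio = (M1/r1^3) / (M2/r2^3) = (5.55/3.59^3) / (83.06/9.35^3) = 1.1805

1.1805


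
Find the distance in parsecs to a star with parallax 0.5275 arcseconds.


d = 1/p = 1/0.5275 = 1.8957

1.8957 pc


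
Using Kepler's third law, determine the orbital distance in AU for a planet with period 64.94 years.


a = P^(2/3) = 64.94^(2/3) = 16.1563

16.1563 AU


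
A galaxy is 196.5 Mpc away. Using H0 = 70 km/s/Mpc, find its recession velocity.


v = H0 * d = 70 * 196.5 = 13755.0

13755.0 km/s


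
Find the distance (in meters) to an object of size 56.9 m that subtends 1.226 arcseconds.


D = size / theta_rad, theta_rad = 1.226 * pi/(180*3600) = 5.944e-06, D = 9.573e+06

9.573e+06 m


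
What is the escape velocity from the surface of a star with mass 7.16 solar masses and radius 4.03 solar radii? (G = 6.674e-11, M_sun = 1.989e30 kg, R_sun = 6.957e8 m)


M = 7.16 * 1.989e30 kg = 1.424124e+31 kg; R = 4.03 * 6.957e8 m = 2.803671e+09 m. v_esc = sqrt(2GM/R) = sqrt(2 * 6.674e-11 * 1.424124e+31 / 2.803671e+09) = 823414.4364

823414.4364 m/s


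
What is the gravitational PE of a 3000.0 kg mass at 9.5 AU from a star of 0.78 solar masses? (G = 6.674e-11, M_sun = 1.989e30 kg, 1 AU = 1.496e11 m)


M = 0.78 * 1.989e30 kg = 1.55142e+30 kg; r = 9.5 AU * 1.496e11 m/AU = 1.4212e+12 m. U = -GM*m/r = -(6.674e-11 * 1.55142e+30 * 3000.0) / 1.4212e+12 = -2.186e+11

-2.186e+11 J


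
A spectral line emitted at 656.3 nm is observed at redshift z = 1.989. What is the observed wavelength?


lam_obs = lam_emit * (1 + z) = 656.3 * (1 + 1.989) = 1961.6807

1961.6807 nm


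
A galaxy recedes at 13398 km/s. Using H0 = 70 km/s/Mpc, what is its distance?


d = v / H0 = 13398 / 70 = 191.4

191.4 Mpc


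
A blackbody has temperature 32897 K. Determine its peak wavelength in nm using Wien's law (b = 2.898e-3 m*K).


lam_max = b / T = 2.898e-3 / 32897 = 8.809e-08 m = 88.0931 nm

88.0931 nm


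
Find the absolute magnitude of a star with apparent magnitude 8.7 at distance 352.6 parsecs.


M = m - 5*log10(d) + 5 = 8.7 - 5*log10(352.6) + 5 = 0.9636

0.9636


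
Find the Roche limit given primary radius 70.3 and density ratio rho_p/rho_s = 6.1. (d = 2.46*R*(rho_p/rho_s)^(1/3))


d_Roche = 2.46 * 70.3 * 6.1^(1/3) = 315.9854

315.9854


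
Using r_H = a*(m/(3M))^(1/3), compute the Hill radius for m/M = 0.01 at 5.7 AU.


r_H = a * (m/3M)^(1/3) = 5.7 * (0.01/3)^(1/3) = 0.8515

0.8515 AU


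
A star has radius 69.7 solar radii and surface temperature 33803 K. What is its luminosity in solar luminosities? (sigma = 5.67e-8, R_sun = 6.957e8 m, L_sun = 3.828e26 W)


R = 69.7 * 6.957e8 m = 4.849029e+10 m. L = 4*pi*R^2*sigma*T^4 = 4*pi*(4.849029e+10)^2 * 5.67e-8 * 33803^4 = 2.187376125e+33 W. L/L_sun = 2.187376125e+33 / 3.828e26 = 5.714e+06

5.714e+06 L_sun


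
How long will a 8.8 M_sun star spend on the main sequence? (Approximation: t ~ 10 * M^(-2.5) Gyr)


t = 10 * M^(-2.5) = 10 * 8.8^(-2.5) = 0.0435

0.0435 Gyr


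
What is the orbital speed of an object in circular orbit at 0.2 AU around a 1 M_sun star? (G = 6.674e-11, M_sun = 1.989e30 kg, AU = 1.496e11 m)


v = sqrt(GM/r) = sqrt(6.674e-11 * 1.989e+30 / 2.992e+10) = 66608.5068

66608.5068 m/s


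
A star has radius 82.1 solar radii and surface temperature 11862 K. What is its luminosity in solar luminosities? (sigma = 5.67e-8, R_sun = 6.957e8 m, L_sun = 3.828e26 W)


R = 82.1 * 6.957e8 m = 5.711697e+10 m. L = 4*pi*R^2*sigma*T^4 = 4*pi*(5.711697e+10)^2 * 5.67e-8 * 11862^4 = 4.60208804e+31 W. L/L_sun = 4.60208804e+31 / 3.828e26 = 120221.7356

120221.7356 L_sun


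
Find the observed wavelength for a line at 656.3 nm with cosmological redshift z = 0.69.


lam_obs = lam_emit * (1 + z) = 656.3 * (1 + 0.69) = 1109.147

1109.147 nm


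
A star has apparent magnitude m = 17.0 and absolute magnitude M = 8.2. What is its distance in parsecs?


d = 10^((m - M + 5)/5) = 10^((17.0 - 8.2 + 5)/5) = 575.4399

575.4399 pc


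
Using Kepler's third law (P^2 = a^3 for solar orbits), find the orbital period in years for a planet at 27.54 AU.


P = a^(3/2) = 27.54^1.5 = 144.526

144.526 years


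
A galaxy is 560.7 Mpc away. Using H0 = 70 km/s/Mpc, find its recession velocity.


v = H0 * d = 70 * 560.7 = 39249.0

39249.0 km/s


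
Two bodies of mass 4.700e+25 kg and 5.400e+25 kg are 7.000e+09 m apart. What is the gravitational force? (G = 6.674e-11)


F = G*m1*m2/r^2 = 6.674e-11 * 4.700e+25 * 5.400e+25 / (7.000e+09)^2 = 6.674e-11 * 2.538e+51 / 4.900e+19 = 3.457e+21

3.457e+21 N


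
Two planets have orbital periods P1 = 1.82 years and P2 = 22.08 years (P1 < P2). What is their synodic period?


1/P_syn = |1/P1 - 1/P2| = |1/1.82 - 1/22.08| => P_syn = 1.9835

1.9835 years


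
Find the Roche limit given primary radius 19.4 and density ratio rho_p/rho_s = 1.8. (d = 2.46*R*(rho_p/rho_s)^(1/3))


d_Roche = 2.46 * 19.4 * 1.8^(1/3) = 58.0534

58.0534


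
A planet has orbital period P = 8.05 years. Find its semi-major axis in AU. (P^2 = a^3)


a = P^(2/3) = 8.05^(2/3) = 4.0166

4.0166 AU


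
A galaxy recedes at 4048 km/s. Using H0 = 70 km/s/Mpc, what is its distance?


d = v / H0 = 4048 / 70 = 57.8286

57.8286 Mpc


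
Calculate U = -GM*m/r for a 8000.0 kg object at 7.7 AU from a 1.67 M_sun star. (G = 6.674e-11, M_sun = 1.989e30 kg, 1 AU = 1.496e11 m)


M = 1.67 * 1.989e30 kg = 3.32163e+30 kg; r = 7.7 AU * 1.496e11 m/AU = 1.15192e+12 m. U = -GM*m/r = -(6.674e-11 * 3.32163e+30 * 8000.0) / 1.15192e+12 = -1.540e+12

-1.540e+12 J


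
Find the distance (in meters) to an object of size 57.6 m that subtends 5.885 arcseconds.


D = size / theta_rad, theta_rad = 5.885 * pi/(180*3600) = 2.853e-05, D = 2.019e+06

2.019e+06 m


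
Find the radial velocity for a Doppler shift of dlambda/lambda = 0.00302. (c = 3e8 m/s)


v = (dlambda/lambda) * c = 0.00302 * 3e8 = 906000.0

906000.0 m/s


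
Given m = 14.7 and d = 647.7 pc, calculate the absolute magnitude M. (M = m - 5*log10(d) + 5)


M = m - 5*log10(d) + 5 = 14.7 - 5*log10(647.7) + 5 = 5.6431

5.6431


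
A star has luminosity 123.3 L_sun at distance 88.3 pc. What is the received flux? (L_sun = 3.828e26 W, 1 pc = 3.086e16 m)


F = L / (4*pi*d^2) = 4.720e+28 / (4*pi*(2.725e+18)^2) = 5.058e-10

5.058e-10 W/m^2


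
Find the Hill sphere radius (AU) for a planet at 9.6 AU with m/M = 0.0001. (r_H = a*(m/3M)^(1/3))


r_H = a * (m/3M)^(1/3) = 9.6 * (0.0001/3)^(1/3) = 0.309

0.309 AU


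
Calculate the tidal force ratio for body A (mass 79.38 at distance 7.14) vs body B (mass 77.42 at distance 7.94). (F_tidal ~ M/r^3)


Ratio = (M1/r1^3) / (M2/r2^3) = (79.38/7.14^3) / (77.42/7.94^3) = 1.41

1.41


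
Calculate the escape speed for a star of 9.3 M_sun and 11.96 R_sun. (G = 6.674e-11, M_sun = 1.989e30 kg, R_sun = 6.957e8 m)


M = 9.3 * 1.989e30 kg = 1.84977e+31 kg; R = 11.96 * 6.957e8 m = 8.320572e+09 m. v_esc = sqrt(2GM/R) = sqrt(2 * 6.674e-11 * 1.84977e+31 / 8.320572e+09) = 544741.3883

544741.3883 m/s


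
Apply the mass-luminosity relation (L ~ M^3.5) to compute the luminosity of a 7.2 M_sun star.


L/L_sun = (M/M_sun)^3.5 = 7.2^3.5 = 1001.5295

1001.5295 L_sun


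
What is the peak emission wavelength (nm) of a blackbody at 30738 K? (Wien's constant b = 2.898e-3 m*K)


lam_max = b / T = 2.898e-3 / 30738 = 9.428e-08 m = 94.2807 nm

94.2807 nm


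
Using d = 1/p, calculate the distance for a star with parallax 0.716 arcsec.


d = 1/p = 1/0.716 = 1.3966

1.3966 pc


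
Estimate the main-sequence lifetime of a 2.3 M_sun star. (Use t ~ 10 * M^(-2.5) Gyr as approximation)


t = 10 * M^(-2.5) = 10 * 2.3^(-2.5) = 1.2465

1.2465 Gyr


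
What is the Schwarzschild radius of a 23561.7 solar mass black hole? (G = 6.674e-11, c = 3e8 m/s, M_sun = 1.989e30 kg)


M = 23561.7 * 1.989e30 kg = 4.68642213e+34 kg. rs = 2GM/c^2 = 2 * 6.674e-11 * 4.68642213e+34 / (3e8)^2 = 6.950e+07

6.950e+07 m


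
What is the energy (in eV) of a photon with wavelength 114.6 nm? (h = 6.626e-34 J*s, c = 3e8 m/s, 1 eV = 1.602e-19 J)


E = hc/lambda = 6.626e-34 * 3e8 / 1.146e-07 = 1.735e-18 J = 10.8274 eV

10.8274 eV


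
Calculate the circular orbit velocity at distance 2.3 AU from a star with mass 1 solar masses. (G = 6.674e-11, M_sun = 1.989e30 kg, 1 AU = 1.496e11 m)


v = sqrt(GM/r) = sqrt(6.674e-11 * 1.989e+30 / 3.441e+11) = 19641.7771

19641.7771 m/s


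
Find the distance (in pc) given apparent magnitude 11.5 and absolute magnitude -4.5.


d = 10^((m - M + 5)/5) = 10^((11.5 - -4.5 + 5)/5) = 15848.9319

15848.9319 pc


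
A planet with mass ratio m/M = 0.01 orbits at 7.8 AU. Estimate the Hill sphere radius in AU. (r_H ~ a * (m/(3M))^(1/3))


r_H = a * (m/3M)^(1/3) = 7.8 * (0.01/3)^(1/3) = 1.1652

1.1652 AU


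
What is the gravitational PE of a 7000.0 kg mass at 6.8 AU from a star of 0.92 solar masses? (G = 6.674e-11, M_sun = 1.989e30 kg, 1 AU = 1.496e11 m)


M = 0.92 * 1.989e30 kg = 1.82988e+30 kg; r = 6.8 AU * 1.496e11 m/AU = 1.01728e+12 m. U = -GM*m/r = -(6.674e-11 * 1.82988e+30 * 7000.0) / 1.01728e+12 = -8.404e+11

-8.404e+11 J


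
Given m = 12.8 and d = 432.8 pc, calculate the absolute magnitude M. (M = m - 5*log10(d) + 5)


M = m - 5*log10(d) + 5 = 12.8 - 5*log10(432.8) + 5 = 4.6186

4.6186


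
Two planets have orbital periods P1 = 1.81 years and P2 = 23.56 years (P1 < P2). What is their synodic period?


1/P_syn = |1/P1 - 1/P2| = |1/1.81 - 1/23.56| => P_syn = 1.9606

1.9606 years


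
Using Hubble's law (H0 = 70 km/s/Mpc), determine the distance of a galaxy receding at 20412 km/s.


d = v / H0 = 20412 / 70 = 291.6

291.6 Mpc


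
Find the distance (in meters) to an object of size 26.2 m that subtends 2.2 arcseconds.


D = size / theta_rad, theta_rad = 2.2 * pi/(180*3600) = 1.067e-05, D = 2.456e+06

2.456e+06 m


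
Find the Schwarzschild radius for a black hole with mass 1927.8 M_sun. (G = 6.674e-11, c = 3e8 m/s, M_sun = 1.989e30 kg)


M = 1927.8 * 1.989e30 kg = 3.8343942e+33 kg. rs = 2GM/c^2 = 2 * 6.674e-11 * 3.8343942e+33 / (3e8)^2 = 5.687e+06

5.687e+06 m


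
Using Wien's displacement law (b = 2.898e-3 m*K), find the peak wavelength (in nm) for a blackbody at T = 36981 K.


lam_max = b / T = 2.898e-3 / 36981 = 7.836e-08 m = 78.3646 nm

78.3646 nm


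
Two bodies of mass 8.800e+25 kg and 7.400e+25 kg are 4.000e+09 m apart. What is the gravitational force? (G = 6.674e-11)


F = G*m1*m2/r^2 = 6.674e-11 * 8.800e+25 * 7.400e+25 / (4.000e+09)^2 = 6.674e-11 * 6.512e+51 / 1.600e+19 = 2.716e+22

2.716e+22 N


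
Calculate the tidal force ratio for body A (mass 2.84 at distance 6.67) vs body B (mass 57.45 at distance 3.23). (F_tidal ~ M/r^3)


Ratio = (M1/r1^3) / (M2/r2^3) = (2.84/6.67^3) / (57.45/3.23^3) = 0.0056

0.0056


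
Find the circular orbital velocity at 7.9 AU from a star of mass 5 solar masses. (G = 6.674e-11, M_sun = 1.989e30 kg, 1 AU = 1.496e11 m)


v = sqrt(GM/r) = sqrt(6.674e-11 * 9.945e+30 / 1.182e+12) = 23698.2432

23698.2432 m/s


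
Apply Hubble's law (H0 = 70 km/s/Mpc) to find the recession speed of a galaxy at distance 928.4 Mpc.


v = H0 * d = 70 * 928.4 = 64988.0

64988.0 km/s


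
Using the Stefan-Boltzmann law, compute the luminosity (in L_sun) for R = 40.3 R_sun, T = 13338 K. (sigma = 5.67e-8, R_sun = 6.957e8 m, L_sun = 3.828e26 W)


R = 40.3 * 6.957e8 m = 2.803671e+10 m. L = 4*pi*R^2*sigma*T^4 = 4*pi*(2.803671e+10)^2 * 5.67e-8 * 13338^4 = 1.772596446e+31 W. L/L_sun = 1.772596446e+31 / 3.828e26 = 46306.0723

46306.0723 L_sun


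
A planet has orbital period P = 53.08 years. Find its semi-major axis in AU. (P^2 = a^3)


a = P^(2/3) = 53.08^(2/3) = 14.1239

14.1239 AU


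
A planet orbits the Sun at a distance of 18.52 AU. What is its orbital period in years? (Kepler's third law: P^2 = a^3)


P = a^(3/2) = 18.52^1.5 = 79.7006

79.7006 years


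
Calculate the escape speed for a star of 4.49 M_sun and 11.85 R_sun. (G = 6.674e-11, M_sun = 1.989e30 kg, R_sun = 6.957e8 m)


M = 4.49 * 1.989e30 kg = 8.93061e+30 kg; R = 11.85 * 6.957e8 m = 8.244045e+09 m. v_esc = sqrt(2GM/R) = sqrt(2 * 6.674e-11 * 8.93061e+30 / 8.244045e+09) = 380258.109

380258.109 m/s


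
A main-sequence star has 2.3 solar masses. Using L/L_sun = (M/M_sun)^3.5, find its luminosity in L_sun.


L/L_sun = (M/M_sun)^3.5 = 2.3^3.5 = 18.4522

18.4522 L_sun


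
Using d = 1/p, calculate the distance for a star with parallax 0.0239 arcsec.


d = 1/p = 1/0.0239 = 41.841

41.841 pc


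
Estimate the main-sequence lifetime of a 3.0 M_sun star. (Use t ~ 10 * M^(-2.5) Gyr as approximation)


t = 10 * M^(-2.5) = 10 * 3.0^(-2.5) = 0.6415

0.6415 Gyr


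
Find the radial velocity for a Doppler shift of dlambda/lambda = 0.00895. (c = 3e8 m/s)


v = (dlambda/lambda) * c = 0.00895 * 3e8 = 2.685e+06

2.685e+06 m/s


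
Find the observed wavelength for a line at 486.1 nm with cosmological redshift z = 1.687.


lam_obs = lam_emit * (1 + z) = 486.1 * (1 + 1.687) = 1306.1507

1306.1507 nm


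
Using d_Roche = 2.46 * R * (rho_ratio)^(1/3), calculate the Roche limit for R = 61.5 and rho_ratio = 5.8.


d_Roche = 2.46 * 61.5 * 5.8^(1/3) = 271.823

271.823


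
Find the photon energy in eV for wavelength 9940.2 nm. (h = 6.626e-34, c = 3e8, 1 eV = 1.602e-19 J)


E = hc/lambda = 6.626e-34 * 3e8 / 9.940e-06 = 2.000e-20 J = 0.1248 eV

0.1248 eV


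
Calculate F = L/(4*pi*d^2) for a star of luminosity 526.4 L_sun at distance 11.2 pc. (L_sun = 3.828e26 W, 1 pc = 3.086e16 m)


F = L / (4*pi*d^2) = 2.015e+29 / (4*pi*(3.456e+17)^2) = 1.342e-07

1.342e-07 W/m^2


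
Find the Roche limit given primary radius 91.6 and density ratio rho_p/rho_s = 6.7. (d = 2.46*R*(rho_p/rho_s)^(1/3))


d_Roche = 2.46 * 91.6 * 6.7^(1/3) = 424.8042

424.8042


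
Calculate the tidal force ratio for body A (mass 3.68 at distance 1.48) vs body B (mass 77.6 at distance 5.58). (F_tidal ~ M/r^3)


Ratio = (M1/r1^3) / (M2/r2^3) = (3.68/1.48^3) / (77.6/5.58^3) = 2.5416

2.5416


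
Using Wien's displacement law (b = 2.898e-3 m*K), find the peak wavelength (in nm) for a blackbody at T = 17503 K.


lam_max = b / T = 2.898e-3 / 17503 = 1.656e-07 m = 165.5716 nm

165.5716 nm


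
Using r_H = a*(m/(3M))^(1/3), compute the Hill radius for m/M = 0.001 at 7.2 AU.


r_H = a * (m/3M)^(1/3) = 7.2 * (0.001/3)^(1/3) = 0.4992

0.4992 AU


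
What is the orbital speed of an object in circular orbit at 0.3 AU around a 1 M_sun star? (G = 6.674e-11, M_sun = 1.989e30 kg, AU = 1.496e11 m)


v = sqrt(GM/r) = sqrt(6.674e-11 * 1.989e+30 / 4.488e+10) = 54385.6181

54385.6181 m/s


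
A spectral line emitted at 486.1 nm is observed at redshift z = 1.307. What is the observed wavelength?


lam_obs = lam_emit * (1 + z) = 486.1 * (1 + 1.307) = 1121.4327

1121.4327 nm


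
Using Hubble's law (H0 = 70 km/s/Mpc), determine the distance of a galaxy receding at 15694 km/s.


d = v / H0 = 15694 / 70 = 224.2

224.2 Mpc


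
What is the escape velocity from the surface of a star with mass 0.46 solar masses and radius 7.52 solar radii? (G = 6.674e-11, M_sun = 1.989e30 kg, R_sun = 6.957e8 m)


M = 0.46 * 1.989e30 kg = 9.1494e+29 kg; R = 7.52 * 6.957e8 m = 5.231664e+09 m. v_esc = sqrt(2GM/R) = sqrt(2 * 6.674e-11 * 9.1494e+29 / 5.231664e+09) = 152786.3248

152786.3248 m/s


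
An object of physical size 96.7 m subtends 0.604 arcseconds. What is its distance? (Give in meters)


D = size / theta_rad, theta_rad = 0.604 * pi/(180*3600) = 2.928e-06, D = 3.302e+07

3.302e+07 m


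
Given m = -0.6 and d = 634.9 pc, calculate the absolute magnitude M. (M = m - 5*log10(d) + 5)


M = m - 5*log10(d) + 5 = -0.6 - 5*log10(634.9) + 5 = -9.6135

-9.6135


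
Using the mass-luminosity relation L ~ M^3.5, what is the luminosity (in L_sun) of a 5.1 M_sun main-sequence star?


L/L_sun = (M/M_sun)^3.5 = 5.1^3.5 = 299.5681

299.5681 L_sun


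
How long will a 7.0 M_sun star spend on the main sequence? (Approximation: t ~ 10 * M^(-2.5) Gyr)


t = 10 * M^(-2.5) = 10 * 7.0^(-2.5) = 0.0771

0.0771 Gyr


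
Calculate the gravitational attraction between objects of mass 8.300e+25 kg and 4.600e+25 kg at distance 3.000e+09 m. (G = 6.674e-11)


F = G*m1*m2/r^2 = 6.674e-11 * 8.300e+25 * 4.600e+25 / (3.000e+09)^2 = 6.674e-11 * 3.818e+51 / 9.000e+18 = 2.831e+22

2.831e+22 N


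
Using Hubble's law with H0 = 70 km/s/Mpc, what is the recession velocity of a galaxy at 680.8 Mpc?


v = H0 * d = 70 * 680.8 = 47656.0

47656.0 km/s


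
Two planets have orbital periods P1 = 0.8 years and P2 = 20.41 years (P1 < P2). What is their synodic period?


1/P_syn = |1/P1 - 1/P2| = |1/0.8 - 1/20.41| => P_syn = 0.8326

0.8326 years


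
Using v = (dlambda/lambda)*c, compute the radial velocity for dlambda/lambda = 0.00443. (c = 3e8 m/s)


v = (dlambda/lambda) * c = 0.00443 * 3e8 = 1.329e+06

1.329e+06 m/s


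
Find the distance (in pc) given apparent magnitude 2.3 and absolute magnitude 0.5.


d = 10^((m - M + 5)/5) = 10^((2.3 - 0.5 + 5)/5) = 22.9087

22.9087 pc


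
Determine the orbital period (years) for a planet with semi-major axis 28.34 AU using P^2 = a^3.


P = a^(3/2) = 28.34^1.5 = 150.8689

150.8689 years


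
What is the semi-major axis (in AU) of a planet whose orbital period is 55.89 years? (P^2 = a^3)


a = P^(2/3) = 55.89^(2/3) = 14.618

14.618 AU


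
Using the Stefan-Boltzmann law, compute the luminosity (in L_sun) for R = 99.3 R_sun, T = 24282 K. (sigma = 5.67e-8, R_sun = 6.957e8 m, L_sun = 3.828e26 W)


R = 99.3 * 6.957e8 m = 6.908301e+10 m. L = 4*pi*R^2*sigma*T^4 = 4*pi*(6.908301e+10)^2 * 5.67e-8 * 24282^4 = 1.182151794e+33 W. L/L_sun = 1.182151794e+33 / 3.828e26 = 3.088e+06

3.088e+06 L_sun


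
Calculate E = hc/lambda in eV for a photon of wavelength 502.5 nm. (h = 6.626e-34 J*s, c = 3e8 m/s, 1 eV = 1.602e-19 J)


E = hc/lambda = 6.626e-34 * 3e8 / 5.025e-07 = 3.956e-19 J = 2.4693 eV

2.4693 eV


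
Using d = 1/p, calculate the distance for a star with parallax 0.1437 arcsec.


d = 1/p = 1/0.1437 = 6.9589

6.9589 pc


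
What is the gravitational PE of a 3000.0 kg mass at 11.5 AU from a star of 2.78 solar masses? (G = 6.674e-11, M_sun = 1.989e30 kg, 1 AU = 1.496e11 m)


M = 2.78 * 1.989e30 kg = 5.52942e+30 kg; r = 11.5 AU * 1.496e11 m/AU = 1.7204e+12 m. U = -GM*m/r = -(6.674e-11 * 5.52942e+30 * 3000.0) / 1.7204e+12 = -6.435e+11

-6.435e+11 J


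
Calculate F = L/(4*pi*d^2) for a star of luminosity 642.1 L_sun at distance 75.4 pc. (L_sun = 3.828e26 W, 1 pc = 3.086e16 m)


F = L / (4*pi*d^2) = 2.458e+29 / (4*pi*(2.327e+18)^2) = 3.613e-09

3.613e-09 W/m^2


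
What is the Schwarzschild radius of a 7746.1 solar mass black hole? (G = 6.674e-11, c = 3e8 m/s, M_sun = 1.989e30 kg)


M = 7746.1 * 1.989e30 kg = 1.54069929e+34 kg. rs = 2GM/c^2 = 2 * 6.674e-11 * 1.54069929e+34 / (3e8)^2 = 2.285e+07

2.285e+07 m


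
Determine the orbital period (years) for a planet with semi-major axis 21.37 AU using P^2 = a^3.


P = a^(3/2) = 21.37^1.5 = 98.7886

98.7886 years


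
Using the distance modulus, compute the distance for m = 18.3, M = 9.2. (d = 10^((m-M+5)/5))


d = 10^((m - M + 5)/5) = 10^((18.3 - 9.2 + 5)/5) = 660.6934

660.6934 pc


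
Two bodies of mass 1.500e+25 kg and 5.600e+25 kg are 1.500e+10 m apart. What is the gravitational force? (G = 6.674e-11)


F = G*m1*m2/r^2 = 6.674e-11 * 1.500e+25 * 5.600e+25 / (1.500e+10)^2 = 6.674e-11 * 8.400e+50 / 2.250e+20 = 2.492e+20

2.492e+20 N


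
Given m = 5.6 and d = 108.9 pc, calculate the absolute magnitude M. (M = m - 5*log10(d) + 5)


M = m - 5*log10(d) + 5 = 5.6 - 5*log10(108.9) + 5 = 0.4149

0.4149


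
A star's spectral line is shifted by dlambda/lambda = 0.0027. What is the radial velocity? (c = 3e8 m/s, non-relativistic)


v = (dlambda/lambda) * c = 0.0027 * 3e8 = 810000.0

810000.0 m/s


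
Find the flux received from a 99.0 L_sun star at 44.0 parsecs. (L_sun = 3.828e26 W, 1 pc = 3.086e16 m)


F = L / (4*pi*d^2) = 3.790e+28 / (4*pi*(1.358e+18)^2) = 1.636e-09

1.636e-09 W/m^2


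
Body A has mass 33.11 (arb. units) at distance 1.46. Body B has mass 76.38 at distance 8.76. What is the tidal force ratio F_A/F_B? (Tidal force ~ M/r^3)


Ratio = (M1/r1^3) / (M2/r2^3) = (33.11/1.46^3) / (76.38/8.76^3) = 93.6339

93.6339


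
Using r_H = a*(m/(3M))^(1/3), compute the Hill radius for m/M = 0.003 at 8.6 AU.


r_H = a * (m/3M)^(1/3) = 8.6 * (0.003/3)^(1/3) = 0.86

0.86 AU


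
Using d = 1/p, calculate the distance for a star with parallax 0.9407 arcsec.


d = 1/p = 1/0.9407 = 1.063

1.063 pc


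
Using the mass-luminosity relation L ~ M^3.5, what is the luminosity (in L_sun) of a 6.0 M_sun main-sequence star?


L/L_sun = (M/M_sun)^3.5 = 6.0^3.5 = 529.0898

529.0898 L_sun


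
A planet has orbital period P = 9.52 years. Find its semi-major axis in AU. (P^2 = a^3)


a = P^(2/3) = 9.52^(2/3) = 4.4918

4.4918 AU


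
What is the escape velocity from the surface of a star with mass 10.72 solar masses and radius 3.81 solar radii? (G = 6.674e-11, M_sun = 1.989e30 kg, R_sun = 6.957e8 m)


M = 10.72 * 1.989e30 kg = 2.132208e+31 kg; R = 3.81 * 6.957e8 m = 2.650617e+09 m. v_esc = sqrt(2GM/R) = sqrt(2 * 6.674e-11 * 2.132208e+31 / 2.650617e+09) = 1.036e+06

1.036e+06 m/s


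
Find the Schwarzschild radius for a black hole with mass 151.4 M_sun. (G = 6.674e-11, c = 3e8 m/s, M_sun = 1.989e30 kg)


M = 151.4 * 1.989e30 kg = 3.011346e+32 kg. rs = 2GM/c^2 = 2 * 6.674e-11 * 3.011346e+32 / (3e8)^2 = 446616.0712

446616.0712 m


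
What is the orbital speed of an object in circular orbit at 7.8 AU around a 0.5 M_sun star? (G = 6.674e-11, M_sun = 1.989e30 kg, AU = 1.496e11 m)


v = sqrt(GM/r) = sqrt(6.674e-11 * 9.945e+29 / 1.167e+12) = 7541.9283

7541.9283 m/s


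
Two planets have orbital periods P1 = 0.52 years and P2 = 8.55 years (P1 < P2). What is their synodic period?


1/P_syn = |1/P1 - 1/P2| = |1/0.52 - 1/8.55| => P_syn = 0.5537

0.5537 years


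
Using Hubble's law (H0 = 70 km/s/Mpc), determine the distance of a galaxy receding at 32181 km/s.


d = v / H0 = 32181 / 70 = 459.7286

459.7286 Mpc


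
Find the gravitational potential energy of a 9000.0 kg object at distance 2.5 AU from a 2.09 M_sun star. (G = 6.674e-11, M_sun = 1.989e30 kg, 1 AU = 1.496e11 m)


M = 2.09 * 1.989e30 kg = 4.15701e+30 kg; r = 2.5 AU * 1.496e11 m/AU = 3.74e+11 m. U = -GM*m/r = -(6.674e-11 * 4.15701e+30 * 9000.0) / 3.74e+11 = -6.676e+12

-6.676e+12 J


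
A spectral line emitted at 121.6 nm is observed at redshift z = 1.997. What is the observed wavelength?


lam_obs = lam_emit * (1 + z) = 121.6 * (1 + 1.997) = 364.4352

364.4352 nm


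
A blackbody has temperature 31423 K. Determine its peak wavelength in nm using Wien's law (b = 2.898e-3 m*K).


lam_max = b / T = 2.898e-3 / 31423 = 9.223e-08 m = 92.2254 nm

92.2254 nm


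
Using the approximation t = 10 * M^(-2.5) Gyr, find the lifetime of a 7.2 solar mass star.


t = 10 * M^(-2.5) = 10 * 7.2^(-2.5) = 0.0719

0.0719 Gyr


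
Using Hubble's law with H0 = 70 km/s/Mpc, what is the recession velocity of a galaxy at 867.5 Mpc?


v = H0 * d = 70 * 867.5 = 60725.0

60725.0 km/s


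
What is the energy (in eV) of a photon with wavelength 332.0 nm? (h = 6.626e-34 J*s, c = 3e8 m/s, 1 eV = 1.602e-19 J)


E = hc/lambda = 6.626e-34 * 3e8 / 3.320e-07 = 5.987e-19 J = 3.7374 eV

3.7374 eV


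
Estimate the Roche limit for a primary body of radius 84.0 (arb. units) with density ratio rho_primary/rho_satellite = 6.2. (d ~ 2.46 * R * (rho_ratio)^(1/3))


d_Roche = 2.46 * 84.0 * 6.2^(1/3) = 379.6164

379.6164


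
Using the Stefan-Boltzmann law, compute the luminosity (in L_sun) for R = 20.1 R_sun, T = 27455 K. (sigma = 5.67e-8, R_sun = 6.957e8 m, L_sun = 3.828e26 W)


R = 20.1 * 6.957e8 m = 1.398357e+10 m. L = 4*pi*R^2*sigma*T^4 = 4*pi*(1.398357e+10)^2 * 5.67e-8 * 27455^4 = 7.916164979e+31 W. L/L_sun = 7.916164979e+31 / 3.828e26 = 206796.3683

206796.3683 L_sun


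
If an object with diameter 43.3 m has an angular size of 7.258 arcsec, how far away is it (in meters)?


D = size / theta_rad, theta_rad = 7.258 * pi/(180*3600) = 3.519e-05, D = 1.231e+06

1.231e+06 m


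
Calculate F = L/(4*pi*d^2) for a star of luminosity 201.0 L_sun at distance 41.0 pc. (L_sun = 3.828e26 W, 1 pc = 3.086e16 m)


F = L / (4*pi*d^2) = 7.694e+28 / (4*pi*(1.265e+18)^2) = 3.825e-09

3.825e-09 W/m^2


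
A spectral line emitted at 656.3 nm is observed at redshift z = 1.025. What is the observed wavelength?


lam_obs = lam_emit * (1 + z) = 656.3 * (1 + 1.025) = 1329.0075

1329.0075 nm


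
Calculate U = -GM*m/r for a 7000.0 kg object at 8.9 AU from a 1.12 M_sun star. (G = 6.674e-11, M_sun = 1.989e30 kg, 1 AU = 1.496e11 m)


M = 1.12 * 1.989e30 kg = 2.22768e+30 kg; r = 8.9 AU * 1.496e11 m/AU = 1.33144e+12 m. U = -GM*m/r = -(6.674e-11 * 2.22768e+30 * 7000.0) / 1.33144e+12 = -7.817e+11

-7.817e+11 J


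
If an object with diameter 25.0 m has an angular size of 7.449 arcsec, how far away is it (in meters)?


D = size / theta_rad, theta_rad = 7.449 * pi/(180*3600) = 3.611e-05, D = 692256.6997

692256.6997 m


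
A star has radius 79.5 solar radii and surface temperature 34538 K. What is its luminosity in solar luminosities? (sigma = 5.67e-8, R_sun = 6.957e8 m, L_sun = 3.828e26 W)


R = 79.5 * 6.957e8 m = 5.530815e+10 m. L = 4*pi*R^2*sigma*T^4 = 4*pi*(5.530815e+10)^2 * 5.67e-8 * 34538^4 = 3.101415318e+33 W. L/L_sun = 3.101415318e+33 / 3.828e26 = 8.102e+06

8.102e+06 L_sun


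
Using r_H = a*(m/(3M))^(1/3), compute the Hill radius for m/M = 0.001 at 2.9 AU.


r_H = a * (m/3M)^(1/3) = 2.9 * (0.001/3)^(1/3) = 0.2011

0.2011 AU


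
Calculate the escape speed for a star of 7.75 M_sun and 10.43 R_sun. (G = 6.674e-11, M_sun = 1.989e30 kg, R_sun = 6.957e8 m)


M = 7.75 * 1.989e30 kg = 1.541475e+31 kg; R = 10.43 * 6.957e8 m = 7.256151e+09 m. v_esc = sqrt(2GM/R) = sqrt(2 * 6.674e-11 * 1.541475e+31 / 7.256151e+09) = 532504.382

532504.382 m/s


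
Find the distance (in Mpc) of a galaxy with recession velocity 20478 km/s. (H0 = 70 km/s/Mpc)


d = v / H0 = 20478 / 70 = 292.5429

292.5429 Mpc


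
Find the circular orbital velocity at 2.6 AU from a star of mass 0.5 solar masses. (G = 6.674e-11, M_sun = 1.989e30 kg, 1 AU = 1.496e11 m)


v = sqrt(GM/r) = sqrt(6.674e-11 * 9.945e+29 / 3.890e+11) = 13063.0029

13063.0029 m/s


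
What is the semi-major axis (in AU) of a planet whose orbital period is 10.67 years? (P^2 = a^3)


a = P^(2/3) = 10.67^(2/3) = 4.8467

4.8467 AU


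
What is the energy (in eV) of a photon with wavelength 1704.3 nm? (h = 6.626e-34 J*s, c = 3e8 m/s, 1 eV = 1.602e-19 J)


E = hc/lambda = 6.626e-34 * 3e8 / 1.704e-06 = 1.166e-19 J = 0.7281 eV

0.7281 eV


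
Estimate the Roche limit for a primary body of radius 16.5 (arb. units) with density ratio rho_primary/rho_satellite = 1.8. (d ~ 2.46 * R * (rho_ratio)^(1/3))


d_Roche = 2.46 * 16.5 * 1.8^(1/3) = 49.3753

49.3753


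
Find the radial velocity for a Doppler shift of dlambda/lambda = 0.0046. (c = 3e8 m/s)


v = (dlambda/lambda) * c = 0.0046 * 3e8 = 1.380e+06

1.380e+06 m/s


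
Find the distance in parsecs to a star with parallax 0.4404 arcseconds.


d = 1/p = 1/0.4404 = 2.2707

2.2707 pc


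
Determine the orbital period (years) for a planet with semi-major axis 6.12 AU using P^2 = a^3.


P = a^(3/2) = 6.12^1.5 = 15.14

15.14 years


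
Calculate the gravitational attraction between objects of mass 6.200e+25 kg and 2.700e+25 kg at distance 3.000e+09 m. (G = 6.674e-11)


F = G*m1*m2/r^2 = 6.674e-11 * 6.200e+25 * 2.700e+25 / (3.000e+09)^2 = 6.674e-11 * 1.674e+51 / 9.000e+18 = 1.241e+22

1.241e+22 N


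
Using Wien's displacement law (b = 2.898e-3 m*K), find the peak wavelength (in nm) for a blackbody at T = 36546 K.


lam_max = b / T = 2.898e-3 / 36546 = 7.930e-08 m = 79.2973 nm

79.2973 nm


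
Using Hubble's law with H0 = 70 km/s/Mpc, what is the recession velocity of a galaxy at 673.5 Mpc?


v = H0 * d = 70 * 673.5 = 47145.0

47145.0 km/s


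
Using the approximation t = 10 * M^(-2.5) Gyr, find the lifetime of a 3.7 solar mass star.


t = 10 * M^(-2.5) = 10 * 3.7^(-2.5) = 0.3797

0.3797 Gyr


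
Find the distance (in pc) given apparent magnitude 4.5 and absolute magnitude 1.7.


d = 10^((m - M + 5)/5) = 10^((4.5 - 1.7 + 5)/5) = 36.3078

36.3078 pc


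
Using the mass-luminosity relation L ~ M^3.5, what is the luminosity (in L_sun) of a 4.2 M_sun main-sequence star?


L/L_sun = (M/M_sun)^3.5 = 4.2^3.5 = 151.8352

151.8352 L_sun


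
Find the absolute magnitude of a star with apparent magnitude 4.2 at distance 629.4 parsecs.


M = m - 5*log10(d) + 5 = 4.2 - 5*log10(629.4) + 5 = -4.7946

-4.7946


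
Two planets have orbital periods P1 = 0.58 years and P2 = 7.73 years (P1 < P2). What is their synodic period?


1/P_syn = |1/P1 - 1/P2| = |1/0.58 - 1/7.73| => P_syn = 0.627

0.627 years


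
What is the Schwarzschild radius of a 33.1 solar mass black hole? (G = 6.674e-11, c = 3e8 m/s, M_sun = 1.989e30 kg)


M = 33.1 * 1.989e30 kg = 6.58359e+31 kg. rs = 2GM/c^2 = 2 * 6.674e-11 * 6.58359e+31 / (3e8)^2 = 97641.9548

97641.9548 m


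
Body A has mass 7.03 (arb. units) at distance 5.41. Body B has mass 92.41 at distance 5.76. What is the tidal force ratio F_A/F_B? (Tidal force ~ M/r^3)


Ratio = (M1/r1^3) / (M2/r2^3) = (7.03/5.41^3) / (92.41/5.76^3) = 0.0918

0.0918


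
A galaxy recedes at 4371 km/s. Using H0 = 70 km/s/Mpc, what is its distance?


d = v / H0 = 4371 / 70 = 62.4429

62.4429 Mpc


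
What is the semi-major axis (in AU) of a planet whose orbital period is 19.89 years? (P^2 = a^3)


a = P^(2/3) = 19.89^(2/3) = 7.341

7.341 AU


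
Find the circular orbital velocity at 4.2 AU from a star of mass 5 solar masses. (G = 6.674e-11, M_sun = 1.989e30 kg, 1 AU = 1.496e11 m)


v = sqrt(GM/r) = sqrt(6.674e-11 * 9.945e+30 / 6.283e+11) = 32501.6233

32501.6233 m/s


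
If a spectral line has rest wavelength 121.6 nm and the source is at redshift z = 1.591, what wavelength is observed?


lam_obs = lam_emit * (1 + z) = 121.6 * (1 + 1.591) = 315.0656

315.0656 nm


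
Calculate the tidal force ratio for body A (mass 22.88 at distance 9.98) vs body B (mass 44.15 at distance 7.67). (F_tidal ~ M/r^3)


Ratio = (M1/r1^3) / (M2/r2^3) = (22.88/9.98^3) / (44.15/7.67^3) = 0.2352

0.2352


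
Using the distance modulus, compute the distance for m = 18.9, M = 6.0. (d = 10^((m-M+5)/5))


d = 10^((m - M + 5)/5) = 10^((18.9 - 6.0 + 5)/5) = 3801.894

3801.894 pc


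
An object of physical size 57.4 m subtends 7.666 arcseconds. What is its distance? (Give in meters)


D = size / theta_rad, theta_rad = 7.666 * pi/(180*3600) = 3.717e-05, D = 1.544e+06

1.544e+06 m


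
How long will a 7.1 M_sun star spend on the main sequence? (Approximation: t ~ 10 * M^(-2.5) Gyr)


t = 10 * M^(-2.5) = 10 * 7.1^(-2.5) = 0.0744

0.0744 Gyr


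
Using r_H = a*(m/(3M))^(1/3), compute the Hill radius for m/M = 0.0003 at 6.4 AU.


r_H = a * (m/3M)^(1/3) = 6.4 * (0.0003/3)^(1/3) = 0.2971

0.2971 AU


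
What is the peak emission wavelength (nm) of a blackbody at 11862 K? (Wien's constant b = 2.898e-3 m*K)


lam_max = b / T = 2.898e-3 / 11862 = 2.443e-07 m = 244.3096 nm

244.3096 nm


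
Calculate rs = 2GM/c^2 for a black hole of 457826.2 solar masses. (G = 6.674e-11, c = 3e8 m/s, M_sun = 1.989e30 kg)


M = 457826.2 * 1.989e30 kg = 9.106163118e+35 kg. rs = 2GM/c^2 = 2 * 6.674e-11 * 9.106163118e+35 / (3e8)^2 = 1.351e+09

1.351e+09 m


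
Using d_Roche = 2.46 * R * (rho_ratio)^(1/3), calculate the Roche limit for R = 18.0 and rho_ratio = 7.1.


d_Roche = 2.46 * 18.0 * 7.1^(1/3) = 85.106

85.106


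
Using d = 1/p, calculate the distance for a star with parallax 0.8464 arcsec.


d = 1/p = 1/0.8464 = 1.1815

1.1815 pc


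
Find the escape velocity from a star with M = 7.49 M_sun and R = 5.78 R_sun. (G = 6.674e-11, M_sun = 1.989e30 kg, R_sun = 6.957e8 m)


M = 7.49 * 1.989e30 kg = 1.489761e+31 kg; R = 5.78 * 6.957e8 m = 4.021146e+09 m. v_esc = sqrt(2GM/R) = sqrt(2 * 6.674e-11 * 1.489761e+31 / 4.021146e+09) = 703220.4286

703220.4286 m/s


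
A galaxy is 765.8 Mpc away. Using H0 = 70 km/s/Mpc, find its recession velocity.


v = H0 * d = 70 * 765.8 = 53606.0

53606.0 km/s


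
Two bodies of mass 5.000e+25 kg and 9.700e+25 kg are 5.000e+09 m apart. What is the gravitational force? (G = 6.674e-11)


F = G*m1*m2/r^2 = 6.674e-11 * 5.000e+25 * 9.700e+25 / (5.000e+09)^2 = 6.674e-11 * 4.850e+51 / 2.500e+19 = 1.295e+22

1.295e+22 N


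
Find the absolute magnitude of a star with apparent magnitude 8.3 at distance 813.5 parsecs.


M = m - 5*log10(d) + 5 = 8.3 - 5*log10(813.5) + 5 = -1.2518

-1.2518


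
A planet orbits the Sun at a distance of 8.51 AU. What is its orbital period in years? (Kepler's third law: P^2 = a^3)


P = a^(3/2) = 8.51^1.5 = 24.8253

24.8253 years


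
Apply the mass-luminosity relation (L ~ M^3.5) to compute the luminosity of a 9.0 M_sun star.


L/L_sun = (M/M_sun)^3.5 = 9.0^3.5 = 2187.0

2187.0 L_sun


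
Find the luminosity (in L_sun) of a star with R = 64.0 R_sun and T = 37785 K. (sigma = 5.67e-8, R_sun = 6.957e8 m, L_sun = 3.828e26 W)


R = 64.0 * 6.957e8 m = 4.45248e+10 m. L = 4*pi*R^2*sigma*T^4 = 4*pi*(4.45248e+10)^2 * 5.67e-8 * 37785^4 = 2.879218233e+33 W. L/L_sun = 2.879218233e+33 / 3.828e26 = 7.521e+06

7.521e+06 L_sun


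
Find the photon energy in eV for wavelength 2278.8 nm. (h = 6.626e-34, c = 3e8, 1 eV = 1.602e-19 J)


E = hc/lambda = 6.626e-34 * 3e8 / 2.279e-06 = 8.723e-20 J = 0.5445 eV

0.5445 eV


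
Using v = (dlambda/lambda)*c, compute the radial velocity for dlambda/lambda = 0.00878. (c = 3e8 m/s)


v = (dlambda/lambda) * c = 0.00878 * 3e8 = 2.634e+06

2.634e+06 m/s


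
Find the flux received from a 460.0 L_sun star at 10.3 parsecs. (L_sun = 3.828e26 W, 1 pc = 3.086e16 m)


F = L / (4*pi*d^2) = 1.761e+29 / (4*pi*(3.179e+17)^2) = 1.387e-07

1.387e-07 W/m^2


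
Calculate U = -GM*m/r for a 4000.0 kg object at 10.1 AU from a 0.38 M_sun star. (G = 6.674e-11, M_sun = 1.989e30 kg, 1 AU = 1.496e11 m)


M = 0.38 * 1.989e30 kg = 7.5582e+29 kg; r = 10.1 AU * 1.496e11 m/AU = 1.51096e+12 m. U = -GM*m/r = -(6.674e-11 * 7.5582e+29 * 4000.0) / 1.51096e+12 = -1.335e+11

-1.335e+11 J


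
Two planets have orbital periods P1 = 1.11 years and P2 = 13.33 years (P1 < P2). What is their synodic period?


1/P_syn = |1/P1 - 1/P2| = |1/1.11 - 1/13.33| => P_syn = 1.2108

1.2108 years


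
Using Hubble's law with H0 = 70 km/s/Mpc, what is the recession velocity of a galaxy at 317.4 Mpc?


v = H0 * d = 70 * 317.4 = 22218.0

22218.0 km/s


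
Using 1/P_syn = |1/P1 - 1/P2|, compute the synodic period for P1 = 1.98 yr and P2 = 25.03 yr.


1/P_syn = |1/P1 - 1/P2| = |1/1.98 - 1/25.03| => P_syn = 2.1501

2.1501 years


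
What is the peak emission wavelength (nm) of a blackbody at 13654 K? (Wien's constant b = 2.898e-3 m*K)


lam_max = b / T = 2.898e-3 / 13654 = 2.122e-07 m = 212.2455 nm

212.2455 nm


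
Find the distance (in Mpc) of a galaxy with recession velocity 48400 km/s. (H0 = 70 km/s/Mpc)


d = v / H0 = 48400 / 70 = 691.4286

691.4286 Mpc


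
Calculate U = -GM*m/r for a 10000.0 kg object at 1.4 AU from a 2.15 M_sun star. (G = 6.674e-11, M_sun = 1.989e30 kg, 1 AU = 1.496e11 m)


M = 2.15 * 1.989e30 kg = 4.27635e+30 kg; r = 1.4 AU * 1.496e11 m/AU = 2.0944e+11 m. U = -GM*m/r = -(6.674e-11 * 4.27635e+30 * 10000.0) / 2.0944e+11 = -1.363e+13

-1.363e+13 J


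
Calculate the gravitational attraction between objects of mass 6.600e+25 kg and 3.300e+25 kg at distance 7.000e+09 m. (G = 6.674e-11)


F = G*m1*m2/r^2 = 6.674e-11 * 6.600e+25 * 3.300e+25 / (7.000e+09)^2 = 6.674e-11 * 2.178e+51 / 4.900e+19 = 2.967e+21

2.967e+21 N


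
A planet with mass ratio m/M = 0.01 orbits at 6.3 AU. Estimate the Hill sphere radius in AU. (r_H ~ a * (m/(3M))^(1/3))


r_H = a * (m/3M)^(1/3) = 6.3 * (0.01/3)^(1/3) = 0.9411

0.9411 AU


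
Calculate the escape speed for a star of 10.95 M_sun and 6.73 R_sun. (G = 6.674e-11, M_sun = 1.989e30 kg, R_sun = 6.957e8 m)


M = 10.95 * 1.989e30 kg = 2.177955e+31 kg; R = 6.73 * 6.957e8 m = 4.682061e+09 m. v_esc = sqrt(2GM/R) = sqrt(2 * 6.674e-11 * 2.177955e+31 / 4.682061e+09) = 787977.8621

787977.8621 m/s


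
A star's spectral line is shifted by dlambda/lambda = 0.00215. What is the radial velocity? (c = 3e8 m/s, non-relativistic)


v = (dlambda/lambda) * c = 0.00215 * 3e8 = 645000.0

645000.0 m/s


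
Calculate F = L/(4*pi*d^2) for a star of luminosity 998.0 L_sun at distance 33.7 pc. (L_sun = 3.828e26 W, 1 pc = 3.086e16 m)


F = L / (4*pi*d^2) = 3.820e+29 / (4*pi*(1.040e+18)^2) = 2.811e-08

2.811e-08 W/m^2


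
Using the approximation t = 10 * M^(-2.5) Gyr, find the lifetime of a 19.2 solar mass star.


t = 10 * M^(-2.5) = 10 * 19.2^(-2.5) = 0.0062

0.0062 Gyr


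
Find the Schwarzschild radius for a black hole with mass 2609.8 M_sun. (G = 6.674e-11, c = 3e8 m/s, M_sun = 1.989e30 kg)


M = 2609.8 * 1.989e30 kg = 5.1908922e+33 kg. rs = 2GM/c^2 = 2 * 6.674e-11 * 5.1908922e+33 / (3e8)^2 = 7.699e+06

7.699e+06 m


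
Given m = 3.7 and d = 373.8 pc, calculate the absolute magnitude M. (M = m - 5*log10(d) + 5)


M = m - 5*log10(d) + 5 = 3.7 - 5*log10(373.8) + 5 = -4.1632

-4.1632


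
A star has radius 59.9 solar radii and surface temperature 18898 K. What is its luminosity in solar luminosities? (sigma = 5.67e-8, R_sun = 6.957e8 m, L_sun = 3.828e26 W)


R = 59.9 * 6.957e8 m = 4.167243e+10 m. L = 4*pi*R^2*sigma*T^4 = 4*pi*(4.167243e+10)^2 * 5.67e-8 * 18898^4 = 1.578170616e+32 W. L/L_sun = 1.578170616e+32 / 3.828e26 = 412270.2759

412270.2759 L_sun


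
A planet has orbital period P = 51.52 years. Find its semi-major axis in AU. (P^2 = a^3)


a = P^(2/3) = 51.52^(2/3) = 13.8458

13.8458 AU


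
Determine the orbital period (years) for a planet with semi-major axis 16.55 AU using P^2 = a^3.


P = a^(3/2) = 16.55^1.5 = 67.3282

67.3282 years


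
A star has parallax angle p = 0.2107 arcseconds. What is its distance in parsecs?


d = 1/p = 1/0.2107 = 4.7461

4.7461 pc


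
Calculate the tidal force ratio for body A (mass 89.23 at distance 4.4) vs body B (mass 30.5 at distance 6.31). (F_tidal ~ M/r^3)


Ratio = (M1/r1^3) / (M2/r2^3) = (89.23/4.4^3) / (30.5/6.31^3) = 8.6286

8.6286


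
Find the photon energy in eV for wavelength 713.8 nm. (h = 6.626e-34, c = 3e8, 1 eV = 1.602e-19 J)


E = hc/lambda = 6.626e-34 * 3e8 / 7.138e-07 = 2.785e-19 J = 1.7383 eV

1.7383 eV


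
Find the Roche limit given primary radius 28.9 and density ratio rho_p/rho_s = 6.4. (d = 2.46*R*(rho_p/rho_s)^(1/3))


d_Roche = 2.46 * 28.9 * 6.4^(1/3) = 131.9956

131.9956


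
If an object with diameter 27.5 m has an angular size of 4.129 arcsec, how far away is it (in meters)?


D = size / theta_rad, theta_rad = 4.129 * pi/(180*3600) = 2.002e-05, D = 1.374e+06

1.374e+06 m


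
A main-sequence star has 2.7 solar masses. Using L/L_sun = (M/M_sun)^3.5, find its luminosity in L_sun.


L/L_sun = (M/M_sun)^3.5 = 2.7^3.5 = 32.3425

32.3425 L_sun


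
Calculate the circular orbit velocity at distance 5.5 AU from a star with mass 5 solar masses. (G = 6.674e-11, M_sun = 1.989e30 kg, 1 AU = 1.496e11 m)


v = sqrt(GM/r) = sqrt(6.674e-11 * 9.945e+30 / 8.228e+11) = 28401.9627

28401.9627 m/s
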